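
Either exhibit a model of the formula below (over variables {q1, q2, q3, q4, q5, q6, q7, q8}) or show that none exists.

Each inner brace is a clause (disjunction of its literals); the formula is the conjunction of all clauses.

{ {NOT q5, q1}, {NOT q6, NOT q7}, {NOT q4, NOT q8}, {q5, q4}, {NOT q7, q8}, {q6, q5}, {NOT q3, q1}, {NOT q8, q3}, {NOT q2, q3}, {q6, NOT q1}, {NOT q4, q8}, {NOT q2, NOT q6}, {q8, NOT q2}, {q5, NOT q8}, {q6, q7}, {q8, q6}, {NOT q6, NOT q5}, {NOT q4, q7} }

Try q5 = false.
From the singleton clause (q4), q4 = true.
From the singleton clause (NOT q8), q8 = false.
Now (q8) is unsatisfied and unit — conflict.
Backtrack on q5: now try q5 = true.
From the singleton clause (q1), q1 = true.
From the singleton clause (q6), q6 = true.
Now (NOT q6) is unsatisfied and unit — conflict.
Either choice for q5 ends in contradiction.

UNSATISFIABLE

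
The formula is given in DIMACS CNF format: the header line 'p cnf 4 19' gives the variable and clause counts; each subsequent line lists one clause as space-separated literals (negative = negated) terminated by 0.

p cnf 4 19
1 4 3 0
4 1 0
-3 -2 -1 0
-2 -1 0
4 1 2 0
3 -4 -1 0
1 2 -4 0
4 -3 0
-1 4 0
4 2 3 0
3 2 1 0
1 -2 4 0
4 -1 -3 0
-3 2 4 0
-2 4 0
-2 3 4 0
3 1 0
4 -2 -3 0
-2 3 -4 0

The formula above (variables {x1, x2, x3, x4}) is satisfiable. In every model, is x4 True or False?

Suppose x4 = False.
The clause (x1) is unit, so x1 = True.
But (¬x1) is also a unit clause — contradiction.
So every satisfying assignment has x4 = True.

True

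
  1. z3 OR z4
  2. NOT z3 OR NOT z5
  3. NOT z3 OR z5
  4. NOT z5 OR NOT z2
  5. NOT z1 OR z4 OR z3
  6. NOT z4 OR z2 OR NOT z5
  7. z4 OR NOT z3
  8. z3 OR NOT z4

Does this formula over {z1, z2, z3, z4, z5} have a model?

No

Case z3 = true:
Unit clause (NOT z5) forces z5 = false.
But (z5) is also a unit clause — contradiction.
That branch fails; take z3 = false instead.
Unit clause (z4) forces z4 = true.
But (NOT z4) is also a unit clause — contradiction.
Both values of z3 lead to a conflict.
No assignment satisfies every clause.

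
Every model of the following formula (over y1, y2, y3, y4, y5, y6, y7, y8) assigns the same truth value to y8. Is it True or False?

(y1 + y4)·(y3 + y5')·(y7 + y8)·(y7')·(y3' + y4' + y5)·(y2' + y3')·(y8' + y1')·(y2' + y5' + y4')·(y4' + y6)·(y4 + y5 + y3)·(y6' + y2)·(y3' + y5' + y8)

Suppose y8 = 0.
(y7) alone gives y7 = 1.
Now (y7') is unsatisfied and unit — conflict.
So every satisfying assignment has y8 = True.

True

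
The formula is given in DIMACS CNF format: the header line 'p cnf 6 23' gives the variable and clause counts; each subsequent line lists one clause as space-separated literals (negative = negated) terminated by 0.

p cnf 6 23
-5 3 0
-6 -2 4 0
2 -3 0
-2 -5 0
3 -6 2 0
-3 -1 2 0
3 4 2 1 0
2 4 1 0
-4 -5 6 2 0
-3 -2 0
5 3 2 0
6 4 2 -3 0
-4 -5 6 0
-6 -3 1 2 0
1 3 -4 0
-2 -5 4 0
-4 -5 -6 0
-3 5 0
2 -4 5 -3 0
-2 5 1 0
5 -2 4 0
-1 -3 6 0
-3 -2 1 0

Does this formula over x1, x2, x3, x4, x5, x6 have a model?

Branch on x5: set x5 = False.
Unit clause (¬x3) forces x3 = False.
Unit clause (x2) forces x2 = True.
Unit clause (x1) forces x1 = True.
Unit clause (x4) forces x4 = True.
All clauses hold; x6 can take either value.
A satisfying assignment: x1=True,  x2=True,  x3=False,  x4=True,  x5=False,  x6=True.

Yes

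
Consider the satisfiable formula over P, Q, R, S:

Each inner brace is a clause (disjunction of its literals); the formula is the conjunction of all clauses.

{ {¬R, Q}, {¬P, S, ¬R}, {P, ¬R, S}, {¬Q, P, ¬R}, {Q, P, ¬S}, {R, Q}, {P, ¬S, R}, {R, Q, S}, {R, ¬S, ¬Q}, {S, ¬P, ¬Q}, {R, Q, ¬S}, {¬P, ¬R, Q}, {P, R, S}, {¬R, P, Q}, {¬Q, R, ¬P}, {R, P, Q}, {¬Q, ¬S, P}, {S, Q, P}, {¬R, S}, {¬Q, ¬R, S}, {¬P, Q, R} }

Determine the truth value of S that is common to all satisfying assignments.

True

Suppose S = False.
From the singleton clause (¬R), R = False.
From the singleton clause (Q), Q = True.
From the singleton clause (¬P), P = False.
That conflicts with the unit clause (P).
So every satisfying assignment has S = True.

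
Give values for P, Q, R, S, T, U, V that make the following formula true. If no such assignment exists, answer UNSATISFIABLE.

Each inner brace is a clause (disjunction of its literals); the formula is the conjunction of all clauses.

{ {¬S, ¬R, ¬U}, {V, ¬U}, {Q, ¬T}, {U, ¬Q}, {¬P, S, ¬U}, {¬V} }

(¬V) alone gives V = False.
(¬U) alone gives U = False.
(¬Q) alone gives Q = False.
(¬T) alone gives T = False.
No clause remains; P, R, S are free.

P: False; Q: False; R: True; S: False; T: False; U: False; V: False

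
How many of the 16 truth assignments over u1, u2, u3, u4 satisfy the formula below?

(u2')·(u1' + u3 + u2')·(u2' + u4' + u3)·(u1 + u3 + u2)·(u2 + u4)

There are 2^4 = 16 truth assignments over (u1, u2, u3, u4).
Check each against the 5 clauses (columns in the order u1, u2, u3, u4):
  F F F F  ✗ fails (u1 + u3 + u2)
  F F F T  ✗ fails (u1 + u3 + u2)
  F F T F  ✗ fails (u2 + u4)
  F F T T  ✓ satisfies all
  F T F F  ✗ fails (u2')
  F T F T  ✗ fails (u2')
  F T T F  ✗ fails (u2')
  F T T T  ✗ fails (u2')
  T F F F  ✗ fails (u2 + u4)
  T F F T  ✓ satisfies all
  T F T F  ✗ fails (u2 + u4)
  T F T T  ✓ satisfies all
  T T F F  ✗ fails (u2')
  T T F T  ✗ fails (u2')
  T T T F  ✗ fails (u2')
  T T T T  ✗ fails (u2')
3 of the 16 rows are models.

3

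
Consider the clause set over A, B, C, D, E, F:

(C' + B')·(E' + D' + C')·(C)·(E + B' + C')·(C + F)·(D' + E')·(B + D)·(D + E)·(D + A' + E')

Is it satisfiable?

Yes, satisfiable

Unit clause (C) forces C = 1.
Unit clause (B') forces B = 0.
Unit clause (D) forces D = 1.
Unit clause (E') forces E = 0.
Every clause is now satisfied; A, F are unconstrained.
A satisfying assignment: A: 1; B: 0; C: 1; D: 1; E: 0; F: 1.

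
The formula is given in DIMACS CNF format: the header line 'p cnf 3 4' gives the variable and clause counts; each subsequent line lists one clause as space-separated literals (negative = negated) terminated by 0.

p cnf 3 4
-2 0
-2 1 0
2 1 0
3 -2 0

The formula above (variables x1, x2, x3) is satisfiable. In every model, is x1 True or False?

True

Suppose x1 = False.
The clause (¬x2) is unit, so x2 = False.
But (x2) is also a unit clause — contradiction.
So every satisfying assignment has x1 = True.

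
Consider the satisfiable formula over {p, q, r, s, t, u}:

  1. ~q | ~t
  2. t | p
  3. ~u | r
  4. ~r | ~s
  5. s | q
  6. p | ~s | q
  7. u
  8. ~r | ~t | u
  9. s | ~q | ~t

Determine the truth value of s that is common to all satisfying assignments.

Suppose s = 1.
From the singleton clause (~r), r = 0.
From the singleton clause (~u), u = 0.
That conflicts with the unit clause (u).
So every satisfying assignment has s = False.

False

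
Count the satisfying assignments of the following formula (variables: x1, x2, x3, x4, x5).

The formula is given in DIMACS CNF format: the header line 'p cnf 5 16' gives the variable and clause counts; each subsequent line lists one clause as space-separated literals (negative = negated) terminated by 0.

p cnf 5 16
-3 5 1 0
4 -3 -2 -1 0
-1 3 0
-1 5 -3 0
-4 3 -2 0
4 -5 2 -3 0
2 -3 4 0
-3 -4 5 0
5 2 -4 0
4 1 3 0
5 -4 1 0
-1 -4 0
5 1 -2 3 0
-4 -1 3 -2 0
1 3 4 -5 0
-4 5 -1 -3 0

4

There are 2^5 = 32 truth assignments over (x1, x2, x3, x4, x5).
Split on x2. With x2 = True, the clauses containing x2 are satisfied and ¬x2 drops from the rest; 2 of the 2^4 = 16 assignments to the other variables satisfy what remains.
With x2 = False, by the same count on the reduced clause set, 2 assignments work.
Total: 2 + 2 = 4.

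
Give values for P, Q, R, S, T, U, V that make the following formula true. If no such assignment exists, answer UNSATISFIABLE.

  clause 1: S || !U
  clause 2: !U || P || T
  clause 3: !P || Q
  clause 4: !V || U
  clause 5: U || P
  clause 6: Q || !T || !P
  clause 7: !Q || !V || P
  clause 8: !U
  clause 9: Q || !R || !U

From the singleton clause (!U), U = false.
From the singleton clause (!V), V = false.
From the singleton clause (P), P = true.
From the singleton clause (Q), Q = true.
All clauses hold; R, S, T can take either value.

P=true; Q=true; R=true; S=false; T=false; U=false; V=false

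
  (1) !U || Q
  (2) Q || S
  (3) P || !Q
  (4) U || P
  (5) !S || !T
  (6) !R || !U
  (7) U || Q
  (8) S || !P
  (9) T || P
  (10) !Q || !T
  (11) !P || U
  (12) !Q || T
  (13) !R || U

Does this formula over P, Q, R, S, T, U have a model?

Branch on U: set U = false.
Unit clause (P) forces P = true.
Now (!P) is unsatisfied and unit — conflict.
Backtrack on U: now try U = true.
Unit clause (Q) forces Q = true.
Unit clause (P) forces P = true.
Unit clause (!R) forces R = false.
Unit clause (S) forces S = true.
Unit clause (!T) forces T = false.
Now (T) is unsatisfied and unit — conflict.
Both values of U lead to a conflict.
No assignment satisfies every clause.

No, unsatisfiable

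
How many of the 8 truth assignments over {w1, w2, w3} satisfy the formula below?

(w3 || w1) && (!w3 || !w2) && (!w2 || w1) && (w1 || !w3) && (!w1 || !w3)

There are 2^3 = 8 truth assignments over (w1, w2, w3).
Split on w3. With w3 = true, the clauses containing w3 are satisfied and !w3 drops from the rest; 0 of the 2^2 = 4 assignments to the other variables satisfy what remains.
With w3 = false, by the same count on the reduced clause set, 2 assignments work.
(One model: w1=T, w2=F, w3=F.)
Total: 0 + 2 = 2.

2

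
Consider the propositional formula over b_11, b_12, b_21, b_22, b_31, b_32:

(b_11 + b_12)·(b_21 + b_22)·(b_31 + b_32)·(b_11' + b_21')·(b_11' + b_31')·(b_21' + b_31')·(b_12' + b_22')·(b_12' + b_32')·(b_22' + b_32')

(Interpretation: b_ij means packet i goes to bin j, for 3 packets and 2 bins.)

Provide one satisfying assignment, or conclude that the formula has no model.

Case b_11 = 1:
From the singleton clause (b_21'), b_21 = 0.
From the singleton clause (b_22), b_22 = 1.
From the singleton clause (b_31'), b_31 = 0.
From the singleton clause (b_32), b_32 = 1.
But (b_32') is also a unit clause — contradiction.
That branch fails; take b_11 = 0 instead.
From the singleton clause (b_12), b_12 = 1.
From the singleton clause (b_22'), b_22 = 0.
From the singleton clause (b_21), b_21 = 1.
From the singleton clause (b_31'), b_31 = 0.
From the singleton clause (b_32), b_32 = 1.
But (b_32') is also a unit clause — contradiction.
Either choice for b_11 ends in contradiction.

UNSATISFIABLE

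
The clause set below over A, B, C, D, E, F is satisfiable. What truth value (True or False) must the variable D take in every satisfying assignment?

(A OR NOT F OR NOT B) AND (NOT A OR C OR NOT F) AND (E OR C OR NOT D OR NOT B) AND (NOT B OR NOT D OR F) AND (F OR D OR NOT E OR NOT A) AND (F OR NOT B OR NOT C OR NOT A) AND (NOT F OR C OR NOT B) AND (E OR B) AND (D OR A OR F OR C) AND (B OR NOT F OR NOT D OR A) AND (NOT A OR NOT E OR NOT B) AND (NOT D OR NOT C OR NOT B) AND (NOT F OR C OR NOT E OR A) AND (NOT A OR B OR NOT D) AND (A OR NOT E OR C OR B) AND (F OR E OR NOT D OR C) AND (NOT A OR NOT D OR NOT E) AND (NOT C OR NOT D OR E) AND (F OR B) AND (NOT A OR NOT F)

False

Suppose D = true.
Try B = false.
(E) alone gives E = true.
(NOT A) alone gives A = false.
(NOT F) alone gives F = false.
Now (F) is unsatisfied and unit — conflict.
Backtrack on B: now try B = true.
(F) alone gives F = true.
(A) alone gives A = true.
Now (NOT A) is unsatisfied and unit — conflict.
Neither B = true nor B = false works.
So every satisfying assignment has D = False.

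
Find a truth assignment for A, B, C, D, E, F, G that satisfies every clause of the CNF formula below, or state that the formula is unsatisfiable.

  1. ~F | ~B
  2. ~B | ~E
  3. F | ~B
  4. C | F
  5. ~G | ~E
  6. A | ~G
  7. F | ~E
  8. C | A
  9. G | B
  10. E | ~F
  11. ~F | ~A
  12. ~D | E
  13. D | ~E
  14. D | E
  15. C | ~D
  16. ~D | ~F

Branch on F: set F = 0.
(~B) alone gives B = 0.
(C) alone gives C = 1.
(~E) alone gives E = 0.
(G) alone gives G = 1.
(A) alone gives A = 1.
(~D) alone gives D = 0.
Now (D) is unsatisfied and unit — conflict.
Undo F and try F = 1.
(~B) alone gives B = 0.
(G) alone gives G = 1.
(~E) alone gives E = 0.
Now (E) is unsatisfied and unit — conflict.
Either choice for F ends in contradiction.

UNSATISFIABLE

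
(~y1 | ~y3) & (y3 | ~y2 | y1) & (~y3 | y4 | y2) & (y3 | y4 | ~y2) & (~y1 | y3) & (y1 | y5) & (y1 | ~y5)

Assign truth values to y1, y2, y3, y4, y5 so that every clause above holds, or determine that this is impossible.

UNSATISFIABLE

Branch on y1: set y1 = 0.
The clause (y5) is unit, so y5 = 1.
Now (~y5) is unsatisfied and unit — conflict.
So y1 must be the other value — set y1 = 1.
The clause (~y3) is unit, so y3 = 0.
Now (y3) is unsatisfied and unit — conflict.
Either choice for y1 ends in contradiction.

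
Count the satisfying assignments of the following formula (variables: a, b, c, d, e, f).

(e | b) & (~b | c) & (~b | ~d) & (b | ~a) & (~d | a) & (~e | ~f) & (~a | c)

There are 2^6 = 64 truth assignments over (a, b, c, d, e, f).
Split on c. With c = 1, the clauses containing c are satisfied and ~c drops from the rest; 7 of the 2^5 = 32 assignments to the other variables satisfy what remains.
With c = 0, by the same count on the reduced clause set, 1 assignment works.
(One model: a=F, b=F, c=F, d=F, e=T, f=F.)
Total: 7 + 1 = 8.

8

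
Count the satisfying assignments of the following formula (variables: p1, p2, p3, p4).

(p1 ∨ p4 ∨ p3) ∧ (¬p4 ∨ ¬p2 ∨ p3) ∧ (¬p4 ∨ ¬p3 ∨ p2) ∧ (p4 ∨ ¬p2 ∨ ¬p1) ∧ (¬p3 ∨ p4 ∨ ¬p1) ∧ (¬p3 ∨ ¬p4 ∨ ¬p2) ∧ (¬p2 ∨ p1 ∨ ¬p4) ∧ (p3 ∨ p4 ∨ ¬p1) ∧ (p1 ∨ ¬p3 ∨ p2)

3

There are 2^4 = 16 truth assignments over (p1, p2, p3, p4).
Check each against the 9 clauses (columns in the order p1, p2, p3, p4):
  F F F F  ✗ fails (p1 ∨ p4 ∨ p3)
  F F F T  ✓ satisfies all
  F F T F  ✗ fails (p1 ∨ ¬p3 ∨ p2)
  F F T T  ✗ fails (¬p4 ∨ ¬p3 ∨ p2)
  F T F F  ✗ fails (p1 ∨ p4 ∨ p3)
  F T F T  ✗ fails (¬p4 ∨ ¬p2 ∨ p3)
  F T T F  ✓ satisfies all
  F T T T  ✗ fails (¬p3 ∨ ¬p4 ∨ ¬p2)
  T F F F  ✗ fails (p3 ∨ p4 ∨ ¬p1)
  T F F T  ✓ satisfies all
  T F T F  ✗ fails (¬p3 ∨ p4 ∨ ¬p1)
  T F T T  ✗ fails (¬p4 ∨ ¬p3 ∨ p2)
  T T F F  ✗ fails (p4 ∨ ¬p2 ∨ ¬p1)
  T T F T  ✗ fails (¬p4 ∨ ¬p2 ∨ p3)
  T T T F  ✗ fails (p4 ∨ ¬p2 ∨ ¬p1)
  T T T T  ✗ fails (¬p3 ∨ ¬p4 ∨ ¬p2)
3 of the 16 rows are models.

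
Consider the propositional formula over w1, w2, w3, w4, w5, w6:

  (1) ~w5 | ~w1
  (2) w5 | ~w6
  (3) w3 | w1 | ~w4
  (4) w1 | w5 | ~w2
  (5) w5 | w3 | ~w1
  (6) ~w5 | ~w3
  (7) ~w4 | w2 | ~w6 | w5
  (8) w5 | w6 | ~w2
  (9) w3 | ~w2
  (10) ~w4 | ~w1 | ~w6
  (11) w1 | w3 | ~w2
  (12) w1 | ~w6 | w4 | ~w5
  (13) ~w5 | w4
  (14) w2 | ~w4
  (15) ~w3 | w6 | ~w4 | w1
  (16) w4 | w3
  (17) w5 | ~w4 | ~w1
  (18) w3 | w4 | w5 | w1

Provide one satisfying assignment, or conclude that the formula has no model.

Branch on w5: set w5 = 0.
From the singleton clause (~w6), w6 = 0.
From the singleton clause (~w2), w2 = 0.
From the singleton clause (~w4), w4 = 0.
From the singleton clause (w3), w3 = 1.
No clause remains; w1 is free.

w1=1,  w2=0,  w3=1,  w4=0,  w5=0,  w6=0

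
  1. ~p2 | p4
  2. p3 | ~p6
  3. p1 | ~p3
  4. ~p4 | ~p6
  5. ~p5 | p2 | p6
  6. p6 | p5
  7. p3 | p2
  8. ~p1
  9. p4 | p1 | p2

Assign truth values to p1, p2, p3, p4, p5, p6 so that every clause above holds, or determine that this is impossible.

p1=0,  p2=1,  p3=0,  p4=1,  p5=1,  p6=0

Unit clause (~p1) forces p1 = 0.
Unit clause (~p3) forces p3 = 0.
Unit clause (~p6) forces p6 = 0.
Unit clause (p5) forces p5 = 1.
Unit clause (p2) forces p2 = 1.
Unit clause (p4) forces p4 = 1.
Every clause now holds.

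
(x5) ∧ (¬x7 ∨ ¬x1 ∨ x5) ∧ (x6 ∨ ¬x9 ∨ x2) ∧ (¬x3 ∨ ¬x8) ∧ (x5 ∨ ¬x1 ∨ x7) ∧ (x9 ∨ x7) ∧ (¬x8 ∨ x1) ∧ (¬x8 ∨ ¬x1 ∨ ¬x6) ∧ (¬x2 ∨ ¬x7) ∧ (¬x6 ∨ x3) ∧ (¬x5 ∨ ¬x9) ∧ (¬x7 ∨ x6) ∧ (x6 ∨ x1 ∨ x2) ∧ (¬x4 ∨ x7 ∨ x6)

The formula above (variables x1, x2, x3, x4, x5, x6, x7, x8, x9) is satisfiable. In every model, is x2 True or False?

False

Suppose x2 = True.
The clause (x5) is unit, so x5 = True.
The clause (¬x7) is unit, so x7 = False.
The clause (x9) is unit, so x9 = True.
But (¬x9) is also a unit clause — contradiction.
So every satisfying assignment has x2 = False.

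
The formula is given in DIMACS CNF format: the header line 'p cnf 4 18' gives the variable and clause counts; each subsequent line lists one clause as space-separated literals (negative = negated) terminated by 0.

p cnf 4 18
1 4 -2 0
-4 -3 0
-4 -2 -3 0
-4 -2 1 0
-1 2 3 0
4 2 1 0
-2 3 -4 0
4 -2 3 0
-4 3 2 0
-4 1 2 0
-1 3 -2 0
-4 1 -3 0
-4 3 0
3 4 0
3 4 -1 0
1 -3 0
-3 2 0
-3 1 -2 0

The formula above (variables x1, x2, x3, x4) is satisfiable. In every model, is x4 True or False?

False

Suppose x4 = True.
The clause (¬x3) is unit, so x3 = False.
But (x3) is also a unit clause — contradiction.
So every satisfying assignment has x4 = False.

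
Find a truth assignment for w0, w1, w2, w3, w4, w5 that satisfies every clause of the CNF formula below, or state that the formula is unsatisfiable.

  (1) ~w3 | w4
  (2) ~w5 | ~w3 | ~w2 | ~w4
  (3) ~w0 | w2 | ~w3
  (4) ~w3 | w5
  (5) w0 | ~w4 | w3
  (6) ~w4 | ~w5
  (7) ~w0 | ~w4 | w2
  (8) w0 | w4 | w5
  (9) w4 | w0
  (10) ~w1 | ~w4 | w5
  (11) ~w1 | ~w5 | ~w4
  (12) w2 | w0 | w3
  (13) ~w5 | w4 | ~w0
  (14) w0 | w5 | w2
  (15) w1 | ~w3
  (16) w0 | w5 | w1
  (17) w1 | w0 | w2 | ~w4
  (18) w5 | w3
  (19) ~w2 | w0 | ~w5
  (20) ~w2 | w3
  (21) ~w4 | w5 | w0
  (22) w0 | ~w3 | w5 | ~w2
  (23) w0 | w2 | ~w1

Try w3 = 0.
Unit clause (w5) forces w5 = 1.
Unit clause (~w4) forces w4 = 0.
Unit clause (w0) forces w0 = 1.
That conflicts with the unit clause (~w0).
Backtrack on w3: now try w3 = 1.
Unit clause (w4) forces w4 = 1.
Unit clause (w5) forces w5 = 1.
That conflicts with the unit clause (~w5).
Both values of w3 lead to a conflict.

UNSATISFIABLE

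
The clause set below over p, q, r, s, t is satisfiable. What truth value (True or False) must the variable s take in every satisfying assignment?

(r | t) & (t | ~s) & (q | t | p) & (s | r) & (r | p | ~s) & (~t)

Suppose s = 1.
(t) alone gives t = 1.
But (~t) is also a unit clause — contradiction.
So every satisfying assignment has s = False.

False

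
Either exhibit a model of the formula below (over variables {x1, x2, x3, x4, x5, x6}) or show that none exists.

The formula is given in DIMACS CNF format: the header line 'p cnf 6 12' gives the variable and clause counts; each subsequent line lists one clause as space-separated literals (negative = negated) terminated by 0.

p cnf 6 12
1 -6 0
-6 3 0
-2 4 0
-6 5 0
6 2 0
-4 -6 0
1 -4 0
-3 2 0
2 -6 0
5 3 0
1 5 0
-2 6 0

Case x1 = True:
Case x6 = False:
The clause (x2) is unit, so x2 = True.
Now (¬x2) is unsatisfied and unit — conflict.
That branch fails; take x6 = True instead.
The clause (x3) is unit, so x3 = True.
The clause (x5) is unit, so x5 = True.
The clause (¬x4) is unit, so x4 = False.
The clause (¬x2) is unit, so x2 = False.
Now (x2) is unsatisfied and unit — conflict.
Neither x6 = True nor x6 = False works.
That branch fails; take x1 = False instead.
The clause (¬x6) is unit, so x6 = False.
The clause (x2) is unit, so x2 = True.
Now (¬x2) is unsatisfied and unit — conflict.
Neither x1 = True nor x1 = False works.

UNSATISFIABLE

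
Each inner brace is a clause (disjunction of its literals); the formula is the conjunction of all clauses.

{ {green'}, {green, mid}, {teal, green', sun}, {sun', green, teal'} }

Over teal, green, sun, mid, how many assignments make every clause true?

There are 2^4 = 16 truth assignments over (teal, green, sun, mid).
Check each against the 4 clauses (columns in the order teal, green, sun, mid):
  F F F F  ✗ fails (green + mid)
  F F F T  ✓ satisfies all
  F F T F  ✗ fails (green + mid)
  F F T T  ✓ satisfies all
  F T F F  ✗ fails (green')
  F T F T  ✗ fails (green')
  F T T F  ✗ fails (green')
  F T T T  ✗ fails (green')
  T F F F  ✗ fails (green + mid)
  T F F T  ✓ satisfies all
  T F T F  ✗ fails (green + mid)
  T F T T  ✗ fails (sun' + green + teal')
  T T F F  ✗ fails (green')
  T T F T  ✗ fails (green')
  T T T F  ✗ fails (green')
  T T T T  ✗ fails (green')
3 of the 16 rows are models.

3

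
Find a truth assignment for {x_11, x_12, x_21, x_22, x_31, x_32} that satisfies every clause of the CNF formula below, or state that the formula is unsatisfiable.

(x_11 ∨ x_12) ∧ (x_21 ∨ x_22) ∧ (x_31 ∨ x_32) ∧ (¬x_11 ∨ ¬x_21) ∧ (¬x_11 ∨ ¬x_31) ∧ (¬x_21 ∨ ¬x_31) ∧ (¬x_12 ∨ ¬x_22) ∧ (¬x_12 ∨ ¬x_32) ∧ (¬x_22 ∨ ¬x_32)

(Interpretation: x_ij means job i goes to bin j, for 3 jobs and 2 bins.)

UNSATISFIABLE

Try x_11 = True.
From the singleton clause (¬x_21), x_21 = False.
From the singleton clause (x_22), x_22 = True.
From the singleton clause (¬x_31), x_31 = False.
From the singleton clause (x_32), x_32 = True.
Now (¬x_32) is unsatisfied and unit — conflict.
That branch fails; take x_11 = False instead.
From the singleton clause (x_12), x_12 = True.
From the singleton clause (¬x_22), x_22 = False.
From the singleton clause (x_21), x_21 = True.
From the singleton clause (¬x_31), x_31 = False.
From the singleton clause (x_32), x_32 = True.
Now (¬x_32) is unsatisfied and unit — conflict.
Either choice for x_11 ends in contradiction.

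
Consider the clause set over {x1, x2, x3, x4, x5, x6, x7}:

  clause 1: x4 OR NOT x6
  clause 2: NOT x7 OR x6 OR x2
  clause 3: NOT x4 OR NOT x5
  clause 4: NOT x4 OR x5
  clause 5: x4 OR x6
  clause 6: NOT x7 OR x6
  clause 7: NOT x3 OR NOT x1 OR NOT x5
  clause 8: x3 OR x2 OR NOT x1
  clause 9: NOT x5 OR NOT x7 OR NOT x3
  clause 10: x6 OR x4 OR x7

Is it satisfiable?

Case x4 = true:
Unit clause (NOT x5) forces x5 = false.
Now (x5) is unsatisfied and unit — conflict.
So x4 must be the other value — set x4 = false.
Unit clause (NOT x6) forces x6 = false.
Now (x6) is unsatisfied and unit — conflict.
Either choice for x4 ends in contradiction.
No assignment satisfies every clause.

No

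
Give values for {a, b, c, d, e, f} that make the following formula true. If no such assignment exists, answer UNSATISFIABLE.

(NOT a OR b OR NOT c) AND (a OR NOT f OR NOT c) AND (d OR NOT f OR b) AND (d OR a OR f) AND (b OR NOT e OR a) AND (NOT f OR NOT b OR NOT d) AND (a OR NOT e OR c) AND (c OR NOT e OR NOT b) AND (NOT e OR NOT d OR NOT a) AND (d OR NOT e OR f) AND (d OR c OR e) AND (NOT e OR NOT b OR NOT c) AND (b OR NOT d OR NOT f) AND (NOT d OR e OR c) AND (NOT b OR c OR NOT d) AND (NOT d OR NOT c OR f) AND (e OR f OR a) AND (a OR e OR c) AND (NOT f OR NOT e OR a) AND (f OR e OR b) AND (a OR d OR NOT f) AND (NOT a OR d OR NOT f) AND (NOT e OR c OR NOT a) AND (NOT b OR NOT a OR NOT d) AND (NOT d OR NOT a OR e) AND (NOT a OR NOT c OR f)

UNSATISFIABLE

Suppose a = false.
Suppose f = false.
From the singleton clause (d), d = true.
From the singleton clause (NOT c), c = false.
From the singleton clause (NOT e), e = false.
That conflicts with the unit clause (e).
So f must be the other value — set f = true.
From the singleton clause (NOT c), c = false.
From the singleton clause (NOT e), e = false.
That conflicts with the unit clause (e).
Either choice for f ends in contradiction.
So a must be the other value — set a = true.
Suppose b = true.
From the singleton clause (NOT d), d = false.
From the singleton clause (NOT f), f = false.
From the singleton clause (NOT e), e = false.
From the singleton clause (c), c = true.
That conflicts with the unit clause (NOT c).
So b must be the other value — set b = false.
From the singleton clause (NOT c), c = false.
From the singleton clause (NOT e), e = false.
From the singleton clause (d), d = true.
That conflicts with the unit clause (NOT d).
Either choice for b ends in contradiction.
Either choice for a ends in contradiction.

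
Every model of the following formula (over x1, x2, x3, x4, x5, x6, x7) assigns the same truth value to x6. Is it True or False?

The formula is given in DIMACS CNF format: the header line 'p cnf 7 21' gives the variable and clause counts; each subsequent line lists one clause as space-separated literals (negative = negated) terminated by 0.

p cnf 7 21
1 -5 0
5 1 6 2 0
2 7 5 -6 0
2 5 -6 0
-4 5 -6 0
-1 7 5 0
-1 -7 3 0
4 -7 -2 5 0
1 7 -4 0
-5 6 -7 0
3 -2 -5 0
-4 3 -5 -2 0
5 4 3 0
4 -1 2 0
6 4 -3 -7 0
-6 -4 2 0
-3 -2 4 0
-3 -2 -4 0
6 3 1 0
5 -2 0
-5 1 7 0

False

Suppose x6 = True.
Suppose x1 = True.
Suppose x2 = True.
From the singleton clause (x5), x5 = True.
From the singleton clause (x3), x3 = True.
From the singleton clause (x4), x4 = True.
Now (¬x4) is unsatisfied and unit — conflict.
Undo x2 and try x2 = False.
From the singleton clause (x5), x5 = True.
From the singleton clause (x4), x4 = True.
Now (¬x4) is unsatisfied and unit — conflict.
Both values of x2 lead to a conflict.
Undo x1 and try x1 = False.
From the singleton clause (¬x5), x5 = False.
From the singleton clause (x2), x2 = True.
Now (¬x2) is unsatisfied and unit — conflict.
Both values of x1 lead to a conflict.
So every satisfying assignment has x6 = False.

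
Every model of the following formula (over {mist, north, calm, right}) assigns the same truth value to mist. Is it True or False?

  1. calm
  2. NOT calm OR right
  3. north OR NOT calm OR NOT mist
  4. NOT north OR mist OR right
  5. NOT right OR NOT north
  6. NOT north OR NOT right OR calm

Suppose mist = true.
(calm) alone gives calm = true.
(right) alone gives right = true.
(north) alone gives north = true.
Now (NOT north) is unsatisfied and unit — conflict.
So every satisfying assignment has mist = False.

False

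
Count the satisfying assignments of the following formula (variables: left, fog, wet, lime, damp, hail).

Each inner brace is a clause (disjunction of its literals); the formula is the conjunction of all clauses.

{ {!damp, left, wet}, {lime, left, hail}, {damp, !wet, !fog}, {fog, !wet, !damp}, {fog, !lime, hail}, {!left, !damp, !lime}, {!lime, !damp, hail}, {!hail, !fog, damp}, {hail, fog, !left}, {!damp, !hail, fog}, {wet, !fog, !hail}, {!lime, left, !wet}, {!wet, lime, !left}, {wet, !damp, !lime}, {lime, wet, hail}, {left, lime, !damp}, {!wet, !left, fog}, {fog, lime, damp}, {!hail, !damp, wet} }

There are 2^6 = 64 truth assignments over (left, fog, wet, lime, damp, hail).
Split on lime. With lime = true, the clauses containing lime are satisfied and !lime drops from the rest; 4 of the 2^5 = 32 assignments to the other variables satisfy what remains.
With lime = false, by the same count on the reduced clause set, 0 assignments work.
(One model: left=F, fog=F, wet=F, lime=T, damp=F, hail=T.)
Total: 4 + 0 = 4.

4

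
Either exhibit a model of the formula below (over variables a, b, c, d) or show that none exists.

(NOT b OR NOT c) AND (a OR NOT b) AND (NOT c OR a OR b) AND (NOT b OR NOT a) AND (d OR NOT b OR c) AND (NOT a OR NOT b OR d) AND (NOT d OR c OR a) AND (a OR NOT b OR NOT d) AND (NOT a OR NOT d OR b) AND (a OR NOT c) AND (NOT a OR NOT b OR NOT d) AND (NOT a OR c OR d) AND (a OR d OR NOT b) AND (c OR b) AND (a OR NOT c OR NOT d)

Try b = false.
From the singleton clause (c), c = true.
From the singleton clause (a), a = true.
From the singleton clause (NOT d), d = false.
Every clause now holds.

a=true; b=false; c=true; d=false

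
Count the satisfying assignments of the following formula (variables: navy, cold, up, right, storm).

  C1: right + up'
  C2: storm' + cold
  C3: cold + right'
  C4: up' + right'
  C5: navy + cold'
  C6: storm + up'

6

There are 2^5 = 32 truth assignments over (navy, cold, up, right, storm).
Split on navy. With navy = 1, the clauses containing navy are satisfied and navy' drops from the rest; 5 of the 2^4 = 16 assignments to the other variables satisfy what remains.
With navy = 0, by the same count on the reduced clause set, 1 assignment works.
Total: 5 + 1 = 6.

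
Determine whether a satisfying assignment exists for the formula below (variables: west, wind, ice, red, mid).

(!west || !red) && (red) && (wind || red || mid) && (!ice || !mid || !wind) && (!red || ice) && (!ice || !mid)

The clause (red) is unit, so red = true.
The clause (!west) is unit, so west = false.
The clause (ice) is unit, so ice = true.
The clause (!mid) is unit, so mid = false.
All clauses hold; wind can take either value.
A satisfying assignment: west: false, wind: false, ice: true, red: true, mid: false.

Yes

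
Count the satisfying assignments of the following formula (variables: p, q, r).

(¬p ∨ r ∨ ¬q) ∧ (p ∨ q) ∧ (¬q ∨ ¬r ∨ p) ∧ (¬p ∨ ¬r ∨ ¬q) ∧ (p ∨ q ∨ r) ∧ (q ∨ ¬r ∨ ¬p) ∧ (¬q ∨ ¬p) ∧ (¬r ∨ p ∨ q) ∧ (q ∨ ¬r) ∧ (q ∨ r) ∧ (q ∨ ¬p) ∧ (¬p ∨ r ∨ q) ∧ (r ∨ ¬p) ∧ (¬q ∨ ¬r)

There are 2^3 = 8 truth assignments over (p, q, r).
Split on q. With q = True, the clauses containing q are satisfied and ¬q drops from the rest; 1 of the 2^2 = 4 assignments to the other variables satisfy what remains.
With q = False, by the same count on the reduced clause set, 0 assignments work.
(One model: p=F, q=T, r=F.)
Total: 1 + 0 = 1.

1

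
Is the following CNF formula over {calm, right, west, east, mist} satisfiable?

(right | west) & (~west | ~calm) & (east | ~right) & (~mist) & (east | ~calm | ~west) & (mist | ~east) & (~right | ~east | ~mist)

Unit clause (~mist) forces mist = 0.
Unit clause (~east) forces east = 0.
Unit clause (~right) forces right = 0.
Unit clause (west) forces west = 1.
Unit clause (~calm) forces calm = 0.
All clauses are satisfied.
A satisfying assignment: calm ↦ 0, right ↦ 0, west ↦ 1, east ↦ 0, mist ↦ 0.

Satisfiable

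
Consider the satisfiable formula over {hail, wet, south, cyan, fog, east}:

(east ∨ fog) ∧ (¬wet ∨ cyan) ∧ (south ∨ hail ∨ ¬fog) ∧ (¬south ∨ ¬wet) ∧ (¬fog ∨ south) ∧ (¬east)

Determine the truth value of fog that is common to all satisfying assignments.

True

Suppose fog = False.
From the singleton clause (east), east = True.
Now (¬east) is unsatisfied and unit — conflict.
So every satisfying assignment has fog = True.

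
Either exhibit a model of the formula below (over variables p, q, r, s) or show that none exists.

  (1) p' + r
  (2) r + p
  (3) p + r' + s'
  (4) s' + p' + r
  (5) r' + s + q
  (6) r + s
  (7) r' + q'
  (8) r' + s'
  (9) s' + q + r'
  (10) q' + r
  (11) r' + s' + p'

UNSATISFIABLE

Case p = 0:
The clause (r) is unit, so r = 1.
The clause (s') is unit, so s = 0.
The clause (q) is unit, so q = 1.
But (q') is also a unit clause — contradiction.
That branch fails; take p = 1 instead.
The clause (r) is unit, so r = 1.
The clause (q') is unit, so q = 0.
The clause (s) is unit, so s = 1.
But (s') is also a unit clause — contradiction.
Either choice for p ends in contradiction.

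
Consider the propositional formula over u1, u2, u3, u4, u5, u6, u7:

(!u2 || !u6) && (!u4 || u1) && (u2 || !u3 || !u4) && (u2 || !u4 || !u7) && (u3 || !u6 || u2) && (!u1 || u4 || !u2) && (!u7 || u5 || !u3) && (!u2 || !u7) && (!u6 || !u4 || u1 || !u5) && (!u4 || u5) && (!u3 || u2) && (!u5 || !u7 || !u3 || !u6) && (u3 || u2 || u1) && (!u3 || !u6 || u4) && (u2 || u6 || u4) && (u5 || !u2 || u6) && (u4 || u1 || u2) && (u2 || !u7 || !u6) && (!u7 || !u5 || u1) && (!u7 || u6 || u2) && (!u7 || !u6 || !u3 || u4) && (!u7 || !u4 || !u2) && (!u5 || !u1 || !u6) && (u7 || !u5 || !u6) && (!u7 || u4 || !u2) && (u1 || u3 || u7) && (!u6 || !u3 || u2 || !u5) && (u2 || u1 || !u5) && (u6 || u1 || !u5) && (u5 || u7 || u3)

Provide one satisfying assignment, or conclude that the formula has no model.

Suppose u2 = true.
Unit clause (!u6) forces u6 = false.
Unit clause (!u7) forces u7 = false.
Unit clause (u5) forces u5 = true.
Unit clause (u1) forces u1 = true.
Unit clause (u4) forces u4 = true.
Every clause is now satisfied; u3 is unconstrained.

u1 ↦ true, u2 ↦ true, u3 ↦ false, u4 ↦ true, u5 ↦ true, u6 ↦ false, u7 ↦ false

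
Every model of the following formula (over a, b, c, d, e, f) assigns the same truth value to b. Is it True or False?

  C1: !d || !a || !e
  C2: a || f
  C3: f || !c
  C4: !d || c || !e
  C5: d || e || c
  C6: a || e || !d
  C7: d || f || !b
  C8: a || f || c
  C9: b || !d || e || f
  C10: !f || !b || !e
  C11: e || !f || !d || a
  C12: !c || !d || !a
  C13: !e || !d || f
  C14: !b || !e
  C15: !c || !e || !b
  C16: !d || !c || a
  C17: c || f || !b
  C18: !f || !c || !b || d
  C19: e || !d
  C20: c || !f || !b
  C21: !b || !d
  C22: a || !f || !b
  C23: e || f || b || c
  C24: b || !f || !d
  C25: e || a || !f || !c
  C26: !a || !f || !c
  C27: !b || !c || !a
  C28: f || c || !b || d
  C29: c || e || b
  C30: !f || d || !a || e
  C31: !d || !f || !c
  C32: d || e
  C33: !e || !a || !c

Suppose b = true.
From the singleton clause (!e), e = false.
From the singleton clause (!d), d = false.
But (d) is also a unit clause — contradiction.
So every satisfying assignment has b = False.

False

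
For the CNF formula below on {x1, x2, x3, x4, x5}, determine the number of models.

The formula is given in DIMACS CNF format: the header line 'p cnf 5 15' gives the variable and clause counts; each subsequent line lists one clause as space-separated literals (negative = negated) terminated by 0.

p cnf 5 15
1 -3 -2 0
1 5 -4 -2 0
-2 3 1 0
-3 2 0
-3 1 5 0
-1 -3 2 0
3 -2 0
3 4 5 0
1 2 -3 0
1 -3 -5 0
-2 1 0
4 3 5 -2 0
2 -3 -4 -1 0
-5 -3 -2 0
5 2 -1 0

There are 2^5 = 32 truth assignments over (x1, x2, x3, x4, x5).
Split on x3. With x3 = True, the clauses containing x3 are satisfied and ¬x3 drops from the rest; 2 of the 2^4 = 16 assignments to the other variables satisfy what remains.
With x3 = False, by the same count on the reduced clause set, 5 assignments work.
(One model: x1=F, x2=F, x3=F, x4=F, x5=T.)
Total: 2 + 5 = 7.

7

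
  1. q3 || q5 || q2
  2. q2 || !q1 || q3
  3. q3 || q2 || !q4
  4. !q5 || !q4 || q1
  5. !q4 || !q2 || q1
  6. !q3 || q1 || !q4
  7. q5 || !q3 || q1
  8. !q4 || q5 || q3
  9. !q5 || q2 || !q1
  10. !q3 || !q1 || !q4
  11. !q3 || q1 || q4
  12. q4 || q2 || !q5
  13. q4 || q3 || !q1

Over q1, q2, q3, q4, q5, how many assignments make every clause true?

6

There are 2^5 = 32 truth assignments over (q1, q2, q3, q4, q5).
Split on q2. With q2 = true, the clauses containing q2 are satisfied and !q2 drops from the rest; 5 of the 2^4 = 16 assignments to the other variables satisfy what remains.
With q2 = false, by the same count on the reduced clause set, 1 assignment works.
(One model: q1=F, q2=T, q3=F, q4=F, q5=F.)
Total: 5 + 1 = 6.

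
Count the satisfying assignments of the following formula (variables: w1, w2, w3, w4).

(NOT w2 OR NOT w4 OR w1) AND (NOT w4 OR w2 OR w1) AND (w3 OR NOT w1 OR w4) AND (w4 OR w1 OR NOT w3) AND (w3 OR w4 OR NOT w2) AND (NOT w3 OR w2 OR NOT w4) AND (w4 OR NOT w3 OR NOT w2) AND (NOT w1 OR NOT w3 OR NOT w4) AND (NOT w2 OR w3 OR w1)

4

There are 2^4 = 16 truth assignments over (w1, w2, w3, w4).
Check each against the 9 clauses (columns in the order w1, w2, w3, w4):
  F F F F  ✓ satisfies all
  F F F T  ✗ fails (NOT w4 OR w2 OR w1)
  F F T F  ✗ fails (w4 OR w1 OR NOT w3)
  F F T T  ✗ fails (NOT w4 OR w2 OR w1)
  F T F F  ✗ fails (w3 OR w4 OR NOT w2)
  F T F T  ✗ fails (NOT w2 OR NOT w4 OR w1)
  F T T F  ✗ fails (w4 OR w1 OR NOT w3)
  F T T T  ✗ fails (NOT w2 OR NOT w4 OR w1)
  T F F F  ✗ fails (w3 OR NOT w1 OR w4)
  T F F T  ✓ satisfies all
  T F T F  ✓ satisfies all
  T F T T  ✗ fails (NOT w3 OR w2 OR NOT w4)
  T T F F  ✗ fails (w3 OR NOT w1 OR w4)
  T T F T  ✓ satisfies all
  T T T F  ✗ fails (w4 OR NOT w3 OR NOT w2)
  T T T T  ✗ fails (NOT w1 OR NOT w3 OR NOT w4)
4 of the 16 rows are models.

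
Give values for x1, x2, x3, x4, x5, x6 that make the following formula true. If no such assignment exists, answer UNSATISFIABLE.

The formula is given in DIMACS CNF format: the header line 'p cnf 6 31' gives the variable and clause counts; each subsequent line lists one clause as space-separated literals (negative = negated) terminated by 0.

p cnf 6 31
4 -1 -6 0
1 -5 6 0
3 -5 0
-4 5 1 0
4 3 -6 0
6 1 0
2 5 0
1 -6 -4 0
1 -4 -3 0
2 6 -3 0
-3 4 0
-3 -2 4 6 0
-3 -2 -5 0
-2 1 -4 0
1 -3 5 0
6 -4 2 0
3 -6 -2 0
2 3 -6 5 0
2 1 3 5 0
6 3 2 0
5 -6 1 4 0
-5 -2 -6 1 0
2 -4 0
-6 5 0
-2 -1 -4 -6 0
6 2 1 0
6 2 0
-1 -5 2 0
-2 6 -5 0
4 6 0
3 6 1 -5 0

Branch on x3: set x3 = False.
The clause (¬x5) is unit, so x5 = False.
The clause (x2) is unit, so x2 = True.
The clause (¬x6) is unit, so x6 = False.
The clause (x1) is unit, so x1 = True.
The clause (x4) is unit, so x4 = True.
Every clause now holds.

x1 ↦ True, x2 ↦ True, x3 ↦ False, x4 ↦ True, x5 ↦ False, x6 ↦ False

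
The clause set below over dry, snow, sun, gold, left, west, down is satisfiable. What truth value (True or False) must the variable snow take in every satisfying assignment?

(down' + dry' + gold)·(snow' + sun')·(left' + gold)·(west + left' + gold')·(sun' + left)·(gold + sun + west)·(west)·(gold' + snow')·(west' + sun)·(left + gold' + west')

False

Suppose snow = 1.
The clause (sun') is unit, so sun = 0.
The clause (west) is unit, so west = 1.
But (west') is also a unit clause — contradiction.
So every satisfying assignment has snow = False.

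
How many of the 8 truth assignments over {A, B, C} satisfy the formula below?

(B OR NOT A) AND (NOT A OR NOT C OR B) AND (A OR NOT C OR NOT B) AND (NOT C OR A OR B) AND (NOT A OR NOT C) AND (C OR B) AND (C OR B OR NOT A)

There are 2^3 = 8 truth assignments over (A, B, C).
Split on A. With A = true, the clauses containing A are satisfied and NOT A drops from the rest; 1 of the 2^2 = 4 assignments to the other variables satisfy what remains.
With A = false, by the same count on the reduced clause set, 1 assignment works.
(One model: A=F, B=T, C=F.)
Total: 1 + 1 = 2.

2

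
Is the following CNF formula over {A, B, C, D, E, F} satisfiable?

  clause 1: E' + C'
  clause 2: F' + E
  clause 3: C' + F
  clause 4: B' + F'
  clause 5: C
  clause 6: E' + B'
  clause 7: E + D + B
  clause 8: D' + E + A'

Unit clause (C) forces C = 1.
Unit clause (E') forces E = 0.
Unit clause (F') forces F = 0.
But (F) is also a unit clause — contradiction.
No assignment satisfies every clause.

No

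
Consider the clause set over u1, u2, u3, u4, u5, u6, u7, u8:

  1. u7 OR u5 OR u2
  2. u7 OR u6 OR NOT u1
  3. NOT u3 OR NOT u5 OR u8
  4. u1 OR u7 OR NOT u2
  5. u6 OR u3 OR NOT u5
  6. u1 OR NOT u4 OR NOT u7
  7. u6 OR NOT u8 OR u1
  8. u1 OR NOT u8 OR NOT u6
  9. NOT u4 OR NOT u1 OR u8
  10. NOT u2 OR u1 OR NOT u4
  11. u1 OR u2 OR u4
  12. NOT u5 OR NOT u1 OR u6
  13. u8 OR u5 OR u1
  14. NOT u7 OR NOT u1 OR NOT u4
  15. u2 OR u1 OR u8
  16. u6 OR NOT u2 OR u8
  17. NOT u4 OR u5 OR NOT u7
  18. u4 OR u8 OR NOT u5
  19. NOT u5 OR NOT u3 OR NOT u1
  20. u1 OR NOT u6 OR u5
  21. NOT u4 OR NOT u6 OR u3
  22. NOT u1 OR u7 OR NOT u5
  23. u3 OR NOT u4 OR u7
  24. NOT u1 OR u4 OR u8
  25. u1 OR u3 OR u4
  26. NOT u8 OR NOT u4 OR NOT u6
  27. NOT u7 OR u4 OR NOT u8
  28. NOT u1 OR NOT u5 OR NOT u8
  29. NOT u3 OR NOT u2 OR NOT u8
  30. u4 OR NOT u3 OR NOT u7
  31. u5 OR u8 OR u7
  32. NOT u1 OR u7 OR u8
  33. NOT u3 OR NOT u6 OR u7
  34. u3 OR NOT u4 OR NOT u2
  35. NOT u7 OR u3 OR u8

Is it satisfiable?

Branch on u7: set u7 = false.
Branch on u5: set u5 = false.
The clause (u2) is unit, so u2 = true.
The clause (u1) is unit, so u1 = true.
The clause (u6) is unit, so u6 = true.
The clause (u8) is unit, so u8 = true.
The clause (NOT u4) is unit, so u4 = false.
The clause (NOT u3) is unit, so u3 = false.
All clauses are satisfied.
A satisfying assignment: u1=true, u2=true, u3=false, u4=false, u5=false, u6=true, u7=false, u8=true.

Satisfiable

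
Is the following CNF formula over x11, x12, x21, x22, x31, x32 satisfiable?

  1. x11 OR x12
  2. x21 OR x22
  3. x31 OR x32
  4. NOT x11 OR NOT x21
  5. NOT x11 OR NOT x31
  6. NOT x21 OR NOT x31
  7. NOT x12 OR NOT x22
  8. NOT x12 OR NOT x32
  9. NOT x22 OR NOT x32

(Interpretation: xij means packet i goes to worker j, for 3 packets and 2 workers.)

No, unsatisfiable

Try x11 = true.
(NOT x21) alone gives x21 = false.
(x22) alone gives x22 = true.
(NOT x31) alone gives x31 = false.
(x32) alone gives x32 = true.
That conflicts with the unit clause (NOT x32).
Undo x11 and try x11 = false.
(x12) alone gives x12 = true.
(NOT x22) alone gives x22 = false.
(x21) alone gives x21 = true.
(NOT x31) alone gives x31 = false.
(x32) alone gives x32 = true.
That conflicts with the unit clause (NOT x32).
Neither x11 = true nor x11 = false works.
No assignment satisfies every clause.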